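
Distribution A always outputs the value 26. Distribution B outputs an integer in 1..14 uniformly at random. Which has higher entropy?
B

A is deterministic, so H(A) = 0. B is uniform over 14 outcomes, so H(B) = log₂(14) = 3.807 bits. Any distribution with genuine randomness has higher entropy than a deterministic one.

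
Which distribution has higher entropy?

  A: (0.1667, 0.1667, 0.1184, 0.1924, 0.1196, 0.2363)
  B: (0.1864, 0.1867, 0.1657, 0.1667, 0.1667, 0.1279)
B

Both distributions are close to uniform, making this a harder comparison.

H(A) = 2.5418 bits
H(B) = 2.5746 bits

The distribution closer to uniform has higher entropy.
Answer: B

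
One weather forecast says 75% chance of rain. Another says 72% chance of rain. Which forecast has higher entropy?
72% forecast

Treat each forecast as a Bernoulli distribution. Binary entropy is maximized at p=0.5 and falls off symmetrically toward 0 or 1. The 72% forecast is closer to 50%, so it is more uncertain. H(75%) ≈ 0.811 bits, H(72%) ≈ 0.855 bits.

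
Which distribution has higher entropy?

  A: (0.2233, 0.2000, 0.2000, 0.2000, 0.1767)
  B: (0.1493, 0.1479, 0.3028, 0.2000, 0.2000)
A

Both distributions are close to uniform, making this a harder comparison.

H(A) = 2.3180 bits
H(B) = 2.2681 bits

The distribution closer to uniform has higher entropy.
Answer: A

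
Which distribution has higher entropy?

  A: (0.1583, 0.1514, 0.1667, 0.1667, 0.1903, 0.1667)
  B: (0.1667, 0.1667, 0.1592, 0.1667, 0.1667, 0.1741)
B

Both distributions are close to uniform, making this a harder comparison.

H(A) = 2.5813 bits
H(B) = 2.5845 bits

The distribution closer to uniform has higher entropy.
Answer: B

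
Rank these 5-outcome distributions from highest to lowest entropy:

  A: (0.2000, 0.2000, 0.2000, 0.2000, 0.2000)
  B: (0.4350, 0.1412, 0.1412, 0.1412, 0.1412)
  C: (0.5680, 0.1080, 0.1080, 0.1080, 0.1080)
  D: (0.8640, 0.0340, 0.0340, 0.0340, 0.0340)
A > B > C > D

Key insight: Entropy is maximized by uniform distributions and minimized by concentrated distributions.

Entropies:
  H(A) = 2.3219 bits
  H(B) = 2.1178 bits
  H(C) = 1.8506 bits
  H(D) = 0.8457 bits

Ranking: A > B > C > D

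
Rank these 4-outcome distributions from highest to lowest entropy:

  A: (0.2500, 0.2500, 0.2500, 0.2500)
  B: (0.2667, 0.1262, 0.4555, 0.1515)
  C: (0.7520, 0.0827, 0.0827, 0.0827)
A > B > C

Key insight: Entropy is maximized by uniform distributions and minimized by concentrated distributions.

- Uniform distributions have maximum entropy log₂(4) = 2.0000 bits
- The more "peaked" or concentrated a distribution, the lower its entropy

Entropies:
  H(A) = 2.0000 bits
  H(B) = 1.8147 bits
  H(C) = 1.2012 bits

Ranking: A > B > C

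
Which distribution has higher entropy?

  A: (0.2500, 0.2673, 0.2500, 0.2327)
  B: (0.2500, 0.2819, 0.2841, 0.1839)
A

Both distributions are close to uniform, making this a harder comparison.

H(A) = 1.9983 bits
H(B) = 1.9801 bits

The distribution closer to uniform has higher entropy.
Answer: A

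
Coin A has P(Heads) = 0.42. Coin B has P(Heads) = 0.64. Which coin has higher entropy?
A

For binary distributions, entropy is maximized at p=0.5 and decreases as p moves toward 0 or 1.

H(A) = H(0.42) = 0.9815 bits
H(B) = H(0.64) = 0.9427 bits

Distribution A (p=0.42) is closer to uniform (p=0.5), so it has higher entropy.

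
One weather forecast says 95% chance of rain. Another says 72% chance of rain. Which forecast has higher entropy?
72% forecast

Treat each forecast as a Bernoulli distribution. Binary entropy is maximized at p=0.5 and falls off symmetrically toward 0 or 1. The 72% forecast is closer to 50%, so it is more uncertain. H(95%) ≈ 0.286 bits, H(72%) ≈ 0.855 bits.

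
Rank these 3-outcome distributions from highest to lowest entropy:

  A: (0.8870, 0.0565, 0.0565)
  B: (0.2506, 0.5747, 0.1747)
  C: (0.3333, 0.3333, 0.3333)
C > B > A

Key insight: Entropy is maximized by uniform distributions and minimized by concentrated distributions.

- Uniform distributions have maximum entropy log₂(3) = 1.5850 bits
- The more "peaked" or concentrated a distribution, the lower its entropy

Entropies:
  H(A) = 0.6219 bits
  H(B) = 1.3993 bits
  H(C) = 1.5850 bits

Ranking: C > B > A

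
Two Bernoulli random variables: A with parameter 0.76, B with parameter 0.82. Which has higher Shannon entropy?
A

For binary distributions, entropy is maximized at p=0.5 and decreases as p moves toward 0 or 1.

H(A) = H(0.76) = 0.7950 bits
H(B) = H(0.82) = 0.6801 bits

Distribution A (p=0.76) is closer to uniform (p=0.5), so it has higher entropy.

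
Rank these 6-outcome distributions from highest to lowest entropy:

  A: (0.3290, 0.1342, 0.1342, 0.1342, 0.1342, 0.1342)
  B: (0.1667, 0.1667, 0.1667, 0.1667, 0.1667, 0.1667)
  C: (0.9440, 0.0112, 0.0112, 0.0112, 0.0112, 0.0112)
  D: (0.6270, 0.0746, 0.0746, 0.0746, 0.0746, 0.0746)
B > A > D > C

Key insight: Entropy is maximized by uniform distributions and minimized by concentrated distributions.

Entropies:
  H(A) = 2.4719 bits
  H(B) = 2.5850 bits
  H(C) = 0.4414 bits
  H(D) = 1.8190 bits

Ranking: B > A > D > C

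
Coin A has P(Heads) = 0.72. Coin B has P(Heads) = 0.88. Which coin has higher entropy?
A

For binary distributions, entropy is maximized at p=0.5 and decreases as p moves toward 0 or 1.

H(A) = H(0.72) = 0.8555 bits
H(B) = H(0.88) = 0.5294 bits

Distribution A (p=0.72) is closer to uniform (p=0.5), so it has higher entropy.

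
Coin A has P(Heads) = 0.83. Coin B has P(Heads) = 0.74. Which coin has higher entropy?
B

For binary distributions, entropy is maximized at p=0.5 and decreases as p moves toward 0 or 1.

H(A) = H(0.83) = 0.6577 bits
H(B) = H(0.74) = 0.8267 bits

Distribution B (p=0.74) is closer to uniform (p=0.5), so it has higher entropy.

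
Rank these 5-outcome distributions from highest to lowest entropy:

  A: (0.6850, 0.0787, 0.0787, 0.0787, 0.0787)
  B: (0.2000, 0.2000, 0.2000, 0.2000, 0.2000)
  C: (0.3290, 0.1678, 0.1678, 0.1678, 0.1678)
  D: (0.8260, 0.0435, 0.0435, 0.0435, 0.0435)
B > C > A > D

Key insight: Entropy is maximized by uniform distributions and minimized by concentrated distributions.

Entropies:
  H(A) = 1.5289 bits
  H(B) = 2.3219 bits
  H(C) = 2.2559 bits
  H(D) = 1.0148 bits

Ranking: B > C > A > D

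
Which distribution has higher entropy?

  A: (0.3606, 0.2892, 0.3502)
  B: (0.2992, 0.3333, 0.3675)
B

Both distributions are close to uniform, making this a harder comparison.

H(A) = 1.5784 bits
H(B) = 1.5799 bits

The distribution closer to uniform has higher entropy.
Answer: B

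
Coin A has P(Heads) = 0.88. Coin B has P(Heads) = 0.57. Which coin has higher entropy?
B

For binary distributions, entropy is maximized at p=0.5 and decreases as p moves toward 0 or 1.

H(A) = H(0.88) = 0.5294 bits
H(B) = H(0.57) = 0.9858 bits

Distribution B (p=0.57) is closer to uniform (p=0.5), so it has higher entropy.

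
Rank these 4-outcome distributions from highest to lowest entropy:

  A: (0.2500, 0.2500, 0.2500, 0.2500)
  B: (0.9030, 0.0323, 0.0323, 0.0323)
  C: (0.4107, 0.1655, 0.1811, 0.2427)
A > C > B

Key insight: Entropy is maximized by uniform distributions and minimized by concentrated distributions.

- Uniform distributions have maximum entropy log₂(4) = 2.0000 bits
- The more "peaked" or concentrated a distribution, the lower its entropy

Entropies:
  H(A) = 2.0000 bits
  H(B) = 0.6132 bits
  H(C) = 1.8990 bits

Ranking: A > C > B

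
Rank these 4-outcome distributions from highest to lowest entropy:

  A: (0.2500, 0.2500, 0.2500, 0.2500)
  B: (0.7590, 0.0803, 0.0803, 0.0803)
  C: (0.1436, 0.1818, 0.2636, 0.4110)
A > C > B

Key insight: Entropy is maximized by uniform distributions and minimized by concentrated distributions.

- Uniform distributions have maximum entropy log₂(4) = 2.0000 bits
- The more "peaked" or concentrated a distribution, the lower its entropy

Entropies:
  H(A) = 2.0000 bits
  H(B) = 1.1787 bits
  H(C) = 1.8836 bits

Ranking: A > C > B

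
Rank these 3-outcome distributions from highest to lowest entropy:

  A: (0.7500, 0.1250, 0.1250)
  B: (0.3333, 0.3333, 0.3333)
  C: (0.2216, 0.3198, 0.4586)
B > C > A

Key insight: Entropy is maximized by uniform distributions and minimized by concentrated distributions.

- Uniform distributions have maximum entropy log₂(3) = 1.5850 bits
- The more "peaked" or concentrated a distribution, the lower its entropy

Entropies:
  H(A) = 1.0613 bits
  H(B) = 1.5850 bits
  H(C) = 1.5235 bits

Ranking: B > C > A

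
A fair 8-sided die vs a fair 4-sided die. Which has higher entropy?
8-sided die

Both are uniform distributions; for uniform over n outcomes, H = log₂(n). H(8-sided) = log₂(8) = 3.000 bits and H(4-sided) = log₂(4) = 2.000 bits. More outcomes in a uniform distribution means higher entropy.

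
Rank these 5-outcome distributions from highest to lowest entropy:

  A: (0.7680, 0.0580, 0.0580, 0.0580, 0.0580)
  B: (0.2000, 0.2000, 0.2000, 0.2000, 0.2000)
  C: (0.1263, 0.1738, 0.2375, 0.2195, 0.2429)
B > C > A

Key insight: Entropy is maximized by uniform distributions and minimized by concentrated distributions.

- Uniform distributions have maximum entropy log₂(5) = 2.3219 bits
- The more "peaked" or concentrated a distribution, the lower its entropy

Entropies:
  H(A) = 1.2455 bits
  H(B) = 2.3219 bits
  H(C) = 2.2844 bits

Ranking: B > C > A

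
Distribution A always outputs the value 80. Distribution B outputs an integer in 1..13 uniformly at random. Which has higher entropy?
B

A is deterministic, so H(A) = 0. B is uniform over 13 outcomes, so H(B) = log₂(13) = 3.700 bits. Any distribution with genuine randomness has higher entropy than a deterministic one.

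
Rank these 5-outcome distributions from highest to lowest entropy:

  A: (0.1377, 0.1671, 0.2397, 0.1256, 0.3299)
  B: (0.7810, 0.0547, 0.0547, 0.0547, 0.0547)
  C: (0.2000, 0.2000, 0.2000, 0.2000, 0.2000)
C > A > B

Key insight: Entropy is maximized by uniform distributions and minimized by concentrated distributions.

- Uniform distributions have maximum entropy log₂(5) = 2.3219 bits
- The more "peaked" or concentrated a distribution, the lower its entropy

Entropies:
  H(A) = 2.2230 bits
  H(B) = 1.1963 bits
  H(C) = 2.3219 bits

Ranking: C > A > B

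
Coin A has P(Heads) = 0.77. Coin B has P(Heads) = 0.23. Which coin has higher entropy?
Equal

For binary distributions, entropy is maximized at p=0.5 and decreases as p moves toward 0 or 1.

H(A) = H(0.77) = 0.7780 bits
H(B) = H(0.23) = 0.7780 bits

Both distributions are equally far from uniform (|0.77-0.5| = |0.23-0.5|), so they have the same entropy.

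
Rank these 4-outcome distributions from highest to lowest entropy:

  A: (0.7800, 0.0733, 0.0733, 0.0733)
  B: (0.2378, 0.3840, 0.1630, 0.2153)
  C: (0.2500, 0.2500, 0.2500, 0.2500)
C > B > A

Key insight: Entropy is maximized by uniform distributions and minimized by concentrated distributions.

- Uniform distributions have maximum entropy log₂(4) = 2.0000 bits
- The more "peaked" or concentrated a distribution, the lower its entropy

Entropies:
  H(A) = 1.1089 bits
  H(B) = 1.9265 bits
  H(C) = 2.0000 bits

Ranking: C > B > A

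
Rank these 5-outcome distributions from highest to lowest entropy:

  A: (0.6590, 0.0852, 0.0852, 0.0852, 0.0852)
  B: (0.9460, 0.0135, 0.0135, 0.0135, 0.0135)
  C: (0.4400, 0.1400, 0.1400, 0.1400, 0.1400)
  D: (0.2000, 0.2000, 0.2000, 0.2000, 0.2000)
D > C > A > B

Key insight: Entropy is maximized by uniform distributions and minimized by concentrated distributions.

Entropies:
  H(A) = 1.6078 bits
  H(B) = 0.4112 bits
  H(C) = 2.1096 bits
  H(D) = 2.3219 bits

Ranking: D > C > A > B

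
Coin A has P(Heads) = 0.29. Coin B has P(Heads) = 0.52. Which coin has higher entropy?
B

For binary distributions, entropy is maximized at p=0.5 and decreases as p moves toward 0 or 1.

H(A) = H(0.29) = 0.8687 bits
H(B) = H(0.52) = 0.9988 bits

Distribution B (p=0.52) is closer to uniform (p=0.5), so it has higher entropy.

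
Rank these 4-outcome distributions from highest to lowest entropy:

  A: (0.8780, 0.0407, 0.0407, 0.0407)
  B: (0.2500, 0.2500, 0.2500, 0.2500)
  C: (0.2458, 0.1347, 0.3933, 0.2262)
B > C > A

Key insight: Entropy is maximized by uniform distributions and minimized by concentrated distributions.

- Uniform distributions have maximum entropy log₂(4) = 2.0000 bits
- The more "peaked" or concentrated a distribution, the lower its entropy

Entropies:
  H(A) = 0.7284 bits
  H(B) = 2.0000 bits
  H(C) = 1.9018 bits

Ranking: B > C > A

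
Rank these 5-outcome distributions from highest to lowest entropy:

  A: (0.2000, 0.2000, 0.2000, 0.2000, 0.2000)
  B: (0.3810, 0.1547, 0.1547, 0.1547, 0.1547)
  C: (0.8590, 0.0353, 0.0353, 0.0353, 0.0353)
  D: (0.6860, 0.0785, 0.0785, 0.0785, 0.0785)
A > B > D > C

Key insight: Entropy is maximized by uniform distributions and minimized by concentrated distributions.

Entropies:
  H(A) = 2.3219 bits
  H(B) = 2.1967 bits
  H(C) = 0.8689 bits
  H(D) = 1.5257 bits

Ranking: A > B > D > C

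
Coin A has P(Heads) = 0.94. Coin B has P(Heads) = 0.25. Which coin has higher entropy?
B

For binary distributions, entropy is maximized at p=0.5 and decreases as p moves toward 0 or 1.

H(A) = H(0.94) = 0.3274 bits
H(B) = H(0.25) = 0.8113 bits

Distribution B (p=0.25) is closer to uniform (p=0.5), so it has higher entropy.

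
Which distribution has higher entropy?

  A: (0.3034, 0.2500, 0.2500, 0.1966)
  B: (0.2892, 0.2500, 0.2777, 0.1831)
A

Both distributions are close to uniform, making this a harder comparison.

H(A) = 1.9834 bits
H(B) = 1.9794 bits

The distribution closer to uniform has higher entropy.
Answer: A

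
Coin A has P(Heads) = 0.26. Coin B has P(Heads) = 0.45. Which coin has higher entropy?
B

For binary distributions, entropy is maximized at p=0.5 and decreases as p moves toward 0 or 1.

H(A) = H(0.26) = 0.8267 bits
H(B) = H(0.45) = 0.9928 bits

Distribution B (p=0.45) is closer to uniform (p=0.5), so it has higher entropy.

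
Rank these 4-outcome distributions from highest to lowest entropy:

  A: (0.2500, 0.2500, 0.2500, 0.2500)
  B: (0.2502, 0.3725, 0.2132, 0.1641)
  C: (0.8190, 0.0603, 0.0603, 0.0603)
A > B > C

Key insight: Entropy is maximized by uniform distributions and minimized by concentrated distributions.

- Uniform distributions have maximum entropy log₂(4) = 2.0000 bits
- The more "peaked" or concentrated a distribution, the lower its entropy

Entropies:
  H(A) = 2.0000 bits
  H(B) = 1.9341 bits
  H(C) = 0.9691 bits

Ranking: A > B > C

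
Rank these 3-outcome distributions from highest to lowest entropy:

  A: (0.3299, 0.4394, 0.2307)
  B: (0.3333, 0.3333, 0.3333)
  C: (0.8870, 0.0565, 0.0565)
B > A > C

Key insight: Entropy is maximized by uniform distributions and minimized by concentrated distributions.

- Uniform distributions have maximum entropy log₂(3) = 1.5850 bits
- The more "peaked" or concentrated a distribution, the lower its entropy

Entropies:
  H(A) = 1.5373 bits
  H(B) = 1.5850 bits
  H(C) = 0.6219 bits

Ranking: B > A > C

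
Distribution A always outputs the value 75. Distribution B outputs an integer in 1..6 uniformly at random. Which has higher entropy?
B

A is deterministic, so H(A) = 0. B is uniform over 6 outcomes, so H(B) = log₂(6) = 2.585 bits. Any distribution with genuine randomness has higher entropy than a deterministic one.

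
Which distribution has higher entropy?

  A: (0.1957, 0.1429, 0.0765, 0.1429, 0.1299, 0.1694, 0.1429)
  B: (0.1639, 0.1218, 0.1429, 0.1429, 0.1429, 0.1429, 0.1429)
B

Both distributions are close to uniform, making this a harder comparison.

H(A) = 2.7637 bits
H(B) = 2.8029 bits

The distribution closer to uniform has higher entropy.
Answer: B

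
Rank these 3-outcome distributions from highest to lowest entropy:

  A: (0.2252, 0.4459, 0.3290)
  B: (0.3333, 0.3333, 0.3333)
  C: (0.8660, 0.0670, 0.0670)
B > A > C

Key insight: Entropy is maximized by uniform distributions and minimized by concentrated distributions.

- Uniform distributions have maximum entropy log₂(3) = 1.5850 bits
- The more "peaked" or concentrated a distribution, the lower its entropy

Entropies:
  H(A) = 1.5315 bits
  H(B) = 1.5850 bits
  H(C) = 0.7023 bits

Ranking: B > A > C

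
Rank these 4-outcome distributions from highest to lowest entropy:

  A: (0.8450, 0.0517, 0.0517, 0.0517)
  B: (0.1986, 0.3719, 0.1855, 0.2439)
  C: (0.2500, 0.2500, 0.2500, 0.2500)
C > B > A

Key insight: Entropy is maximized by uniform distributions and minimized by concentrated distributions.

- Uniform distributions have maximum entropy log₂(4) = 2.0000 bits
- The more "peaked" or concentrated a distribution, the lower its entropy

Entropies:
  H(A) = 0.8679 bits
  H(B) = 1.9413 bits
  H(C) = 2.0000 bits

Ranking: C > B > A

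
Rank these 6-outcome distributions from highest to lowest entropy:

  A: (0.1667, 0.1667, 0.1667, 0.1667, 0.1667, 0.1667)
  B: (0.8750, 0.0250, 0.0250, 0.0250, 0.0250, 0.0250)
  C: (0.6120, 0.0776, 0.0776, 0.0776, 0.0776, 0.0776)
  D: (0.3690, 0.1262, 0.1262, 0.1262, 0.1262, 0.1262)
A > D > C > B

Key insight: Entropy is maximized by uniform distributions and minimized by concentrated distributions.

Entropies:
  H(A) = 2.5850 bits
  H(B) = 0.8338 bits
  H(C) = 1.8644 bits
  H(D) = 2.4150 bits

Ranking: A > D > C > B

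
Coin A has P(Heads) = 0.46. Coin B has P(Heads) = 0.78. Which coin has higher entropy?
A

For binary distributions, entropy is maximized at p=0.5 and decreases as p moves toward 0 or 1.

H(A) = H(0.46) = 0.9954 bits
H(B) = H(0.78) = 0.7602 bits

Distribution A (p=0.46) is closer to uniform (p=0.5), so it has higher entropy.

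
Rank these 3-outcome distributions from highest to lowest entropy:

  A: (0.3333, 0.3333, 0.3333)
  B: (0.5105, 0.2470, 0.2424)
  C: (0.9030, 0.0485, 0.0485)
A > B > C

Key insight: Entropy is maximized by uniform distributions and minimized by concentrated distributions.

- Uniform distributions have maximum entropy log₂(3) = 1.5850 bits
- The more "peaked" or concentrated a distribution, the lower its entropy

Entropies:
  H(A) = 1.5850 bits
  H(B) = 1.4891 bits
  H(C) = 0.5564 bits

Ranking: A > B > C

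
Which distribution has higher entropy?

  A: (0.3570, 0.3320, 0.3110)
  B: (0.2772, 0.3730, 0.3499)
A

Both distributions are close to uniform, making this a harder comparison.

H(A) = 1.5827 bits
H(B) = 1.5739 bits

The distribution closer to uniform has higher entropy.
Answer: A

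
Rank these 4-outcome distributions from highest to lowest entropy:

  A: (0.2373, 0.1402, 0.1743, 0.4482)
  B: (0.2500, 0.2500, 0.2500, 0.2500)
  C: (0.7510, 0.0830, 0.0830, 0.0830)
B > A > C

Key insight: Entropy is maximized by uniform distributions and minimized by concentrated distributions.

- Uniform distributions have maximum entropy log₂(4) = 2.0000 bits
- The more "peaked" or concentrated a distribution, the lower its entropy

Entropies:
  H(A) = 1.8480 bits
  H(B) = 2.0000 bits
  H(C) = 1.2043 bits

Ranking: B > A > C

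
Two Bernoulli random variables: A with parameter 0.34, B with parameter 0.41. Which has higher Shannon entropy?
B

For binary distributions, entropy is maximized at p=0.5 and decreases as p moves toward 0 or 1.

H(A) = H(0.34) = 0.9248 bits
H(B) = H(0.41) = 0.9765 bits

Distribution B (p=0.41) is closer to uniform (p=0.5), so it has higher entropy.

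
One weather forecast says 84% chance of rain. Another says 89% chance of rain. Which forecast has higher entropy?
84% forecast

Treat each forecast as a Bernoulli distribution. Binary entropy is maximized at p=0.5 and falls off symmetrically toward 0 or 1. The 84% forecast is closer to 50%, so it is more uncertain. H(84%) ≈ 0.634 bits, H(89%) ≈ 0.500 bits.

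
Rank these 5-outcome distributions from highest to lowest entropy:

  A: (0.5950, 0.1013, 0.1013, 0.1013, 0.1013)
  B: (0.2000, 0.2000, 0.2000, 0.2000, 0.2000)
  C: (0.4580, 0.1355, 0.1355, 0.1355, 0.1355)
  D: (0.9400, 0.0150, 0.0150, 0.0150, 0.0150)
B > C > A > D

Key insight: Entropy is maximized by uniform distributions and minimized by concentrated distributions.

Entropies:
  H(A) = 1.7838 bits
  H(B) = 2.3219 bits
  H(C) = 2.0789 bits
  H(D) = 0.4474 bits

Ranking: B > C > A > D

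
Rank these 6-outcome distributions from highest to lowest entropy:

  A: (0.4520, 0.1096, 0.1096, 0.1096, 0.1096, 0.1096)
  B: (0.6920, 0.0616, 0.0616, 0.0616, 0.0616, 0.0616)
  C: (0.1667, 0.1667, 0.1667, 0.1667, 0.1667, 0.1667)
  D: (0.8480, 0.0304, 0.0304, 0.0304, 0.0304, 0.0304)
C > A > B > D

Key insight: Entropy is maximized by uniform distributions and minimized by concentrated distributions.

Entropies:
  H(A) = 2.2658 bits
  H(B) = 1.6060 bits
  H(C) = 2.5850 bits
  H(D) = 0.9678 bits

Ranking: C > A > B > D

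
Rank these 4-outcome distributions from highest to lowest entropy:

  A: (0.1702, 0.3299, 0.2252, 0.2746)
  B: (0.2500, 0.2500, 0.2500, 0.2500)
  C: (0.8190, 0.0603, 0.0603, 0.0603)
B > A > C

Key insight: Entropy is maximized by uniform distributions and minimized by concentrated distributions.

- Uniform distributions have maximum entropy log₂(4) = 2.0000 bits
- The more "peaked" or concentrated a distribution, the lower its entropy

Entropies:
  H(A) = 1.9590 bits
  H(B) = 2.0000 bits
  H(C) = 0.9691 bits

Ranking: B > A > C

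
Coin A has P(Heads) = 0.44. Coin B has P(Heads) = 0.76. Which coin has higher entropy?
A

For binary distributions, entropy is maximized at p=0.5 and decreases as p moves toward 0 or 1.

H(A) = H(0.44) = 0.9896 bits
H(B) = H(0.76) = 0.7950 bits

Distribution A (p=0.44) is closer to uniform (p=0.5), so it has higher entropy.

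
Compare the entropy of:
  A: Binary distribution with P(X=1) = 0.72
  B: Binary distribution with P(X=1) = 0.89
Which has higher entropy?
A

For binary distributions, entropy is maximized at p=0.5 and decreases as p moves toward 0 or 1.

H(A) = H(0.72) = 0.8555 bits
H(B) = H(0.89) = 0.4999 bits

Distribution A (p=0.72) is closer to uniform (p=0.5), so it has higher entropy.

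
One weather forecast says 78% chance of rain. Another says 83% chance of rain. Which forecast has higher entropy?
78% forecast

Treat each forecast as a Bernoulli distribution. Binary entropy is maximized at p=0.5 and falls off symmetrically toward 0 or 1. The 78% forecast is closer to 50%, so it is more uncertain. H(78%) ≈ 0.760 bits, H(83%) ≈ 0.658 bits.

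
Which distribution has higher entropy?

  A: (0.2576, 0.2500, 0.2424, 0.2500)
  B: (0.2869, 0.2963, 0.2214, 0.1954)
A

Both distributions are close to uniform, making this a harder comparison.

H(A) = 1.9997 bits
H(B) = 1.9787 bits

The distribution closer to uniform has higher entropy.
Answer: A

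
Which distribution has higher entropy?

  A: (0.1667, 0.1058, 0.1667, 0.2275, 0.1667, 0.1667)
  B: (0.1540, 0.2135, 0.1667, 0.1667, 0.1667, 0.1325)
B

Both distributions are close to uniform, making this a harder comparison.

H(A) = 2.5522 bits
H(B) = 2.5701 bits

The distribution closer to uniform has higher entropy.
Answer: B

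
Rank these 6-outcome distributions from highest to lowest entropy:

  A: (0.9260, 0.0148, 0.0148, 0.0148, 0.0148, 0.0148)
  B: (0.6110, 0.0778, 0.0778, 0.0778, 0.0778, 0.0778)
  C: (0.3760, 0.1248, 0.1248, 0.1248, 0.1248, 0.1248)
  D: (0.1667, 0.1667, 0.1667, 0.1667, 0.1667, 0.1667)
D > C > B > A

Key insight: Entropy is maximized by uniform distributions and minimized by concentrated distributions.

Entropies:
  H(A) = 0.5525 bits
  H(B) = 1.8674 bits
  H(C) = 2.4041 bits
  H(D) = 2.5850 bits

Ranking: D > C > B > A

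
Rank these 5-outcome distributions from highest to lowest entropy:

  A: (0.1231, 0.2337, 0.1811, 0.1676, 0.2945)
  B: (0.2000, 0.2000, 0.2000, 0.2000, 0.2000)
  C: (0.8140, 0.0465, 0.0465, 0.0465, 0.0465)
B > A > C

Key insight: Entropy is maximized by uniform distributions and minimized by concentrated distributions.

- Uniform distributions have maximum entropy log₂(5) = 2.3219 bits
- The more "peaked" or concentrated a distribution, the lower its entropy

Entropies:
  H(A) = 2.2598 bits
  H(B) = 2.3219 bits
  H(C) = 1.0650 bits

Ranking: B > A > C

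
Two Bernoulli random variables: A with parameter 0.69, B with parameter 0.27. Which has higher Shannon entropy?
A

For binary distributions, entropy is maximized at p=0.5 and decreases as p moves toward 0 or 1.

H(A) = H(0.69) = 0.8932 bits
H(B) = H(0.27) = 0.8415 bits

Distribution A (p=0.69) is closer to uniform (p=0.5), so it has higher entropy.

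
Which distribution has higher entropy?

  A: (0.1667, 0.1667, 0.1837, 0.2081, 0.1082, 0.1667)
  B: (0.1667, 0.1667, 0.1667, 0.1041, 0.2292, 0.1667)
A

Both distributions are close to uniform, making this a harder comparison.

H(A) = 2.5600 bits
H(B) = 2.5502 bits

The distribution closer to uniform has higher entropy.
Answer: A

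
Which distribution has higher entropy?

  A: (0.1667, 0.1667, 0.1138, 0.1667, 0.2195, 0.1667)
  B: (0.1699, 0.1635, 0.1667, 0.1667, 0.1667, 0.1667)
B

Both distributions are close to uniform, making this a harder comparison.

H(A) = 2.5604 bits
H(B) = 2.5849 bits

The distribution closer to uniform has higher entropy.
Answer: B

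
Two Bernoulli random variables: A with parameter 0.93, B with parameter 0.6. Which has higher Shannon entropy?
B

For binary distributions, entropy is maximized at p=0.5 and decreases as p moves toward 0 or 1.

H(A) = H(0.93) = 0.3659 bits
H(B) = H(0.6) = 0.9710 bits

Distribution B (p=0.6) is closer to uniform (p=0.5), so it has higher entropy.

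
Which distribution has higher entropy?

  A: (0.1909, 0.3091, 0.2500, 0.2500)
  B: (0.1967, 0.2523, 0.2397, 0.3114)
B

Both distributions are close to uniform, making this a harder comparison.

H(A) = 1.9796 bits
H(B) = 1.9807 bits

The distribution closer to uniform has higher entropy.
Answer: B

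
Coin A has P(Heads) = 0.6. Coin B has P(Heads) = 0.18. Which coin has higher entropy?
A

For binary distributions, entropy is maximized at p=0.5 and decreases as p moves toward 0 or 1.

H(A) = H(0.6) = 0.9710 bits
H(B) = H(0.18) = 0.6801 bits

Distribution A (p=0.6) is closer to uniform (p=0.5), so it has higher entropy.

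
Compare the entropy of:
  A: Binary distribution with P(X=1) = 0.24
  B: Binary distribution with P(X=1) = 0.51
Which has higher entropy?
B

For binary distributions, entropy is maximized at p=0.5 and decreases as p moves toward 0 or 1.

H(A) = H(0.24) = 0.7950 bits
H(B) = H(0.51) = 0.9997 bits

Distribution B (p=0.51) is closer to uniform (p=0.5), so it has higher entropy.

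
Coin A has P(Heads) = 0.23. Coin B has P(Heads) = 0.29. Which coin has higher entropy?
B

For binary distributions, entropy is maximized at p=0.5 and decreases as p moves toward 0 or 1.

H(A) = H(0.23) = 0.7780 bits
H(B) = H(0.29) = 0.8687 bits

Distribution B (p=0.29) is closer to uniform (p=0.5), so it has higher entropy.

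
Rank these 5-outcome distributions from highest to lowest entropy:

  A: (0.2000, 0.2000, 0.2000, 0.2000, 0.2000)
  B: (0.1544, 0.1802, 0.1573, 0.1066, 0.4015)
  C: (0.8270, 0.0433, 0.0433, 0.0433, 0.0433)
A > B > C

Key insight: Entropy is maximized by uniform distributions and minimized by concentrated distributions.

- Uniform distributions have maximum entropy log₂(5) = 2.3219 bits
- The more "peaked" or concentrated a distribution, the lower its entropy

Entropies:
  H(A) = 2.3219 bits
  H(B) = 2.1543 bits
  H(C) = 1.0105 bits

Ranking: A > B > C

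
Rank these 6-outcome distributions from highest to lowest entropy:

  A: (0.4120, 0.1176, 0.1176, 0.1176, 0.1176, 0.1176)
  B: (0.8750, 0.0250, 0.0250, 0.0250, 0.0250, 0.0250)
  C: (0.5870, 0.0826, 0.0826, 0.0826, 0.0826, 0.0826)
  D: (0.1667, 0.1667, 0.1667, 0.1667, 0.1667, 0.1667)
D > A > C > B

Key insight: Entropy is maximized by uniform distributions and minimized by concentrated distributions.

Entropies:
  H(A) = 2.3428 bits
  H(B) = 0.8338 bits
  H(C) = 1.9370 bits
  H(D) = 2.5850 bits

Ranking: D > A > C > B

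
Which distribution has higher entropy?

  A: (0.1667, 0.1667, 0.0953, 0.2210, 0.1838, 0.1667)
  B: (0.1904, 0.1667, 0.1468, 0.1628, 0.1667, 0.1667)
B

Both distributions are close to uniform, making this a harder comparison.

H(A) = 2.5460 bits
H(B) = 2.5808 bits

The distribution closer to uniform has higher entropy.
Answer: B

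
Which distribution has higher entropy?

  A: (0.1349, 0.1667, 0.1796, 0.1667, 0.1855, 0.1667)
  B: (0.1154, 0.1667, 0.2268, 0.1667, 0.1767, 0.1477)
A

Both distributions are close to uniform, making this a harder comparison.

H(A) = 2.5781 bits
H(B) = 2.5561 bits

The distribution closer to uniform has higher entropy.
Answer: A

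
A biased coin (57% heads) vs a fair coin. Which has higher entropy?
Fair coin

The fair coin is uniform (p=0.5), maximizing binary entropy at 1 bit. The biased coin has H(0.57) ≈ 0.986 bits — its outcome is more predictable, so its entropy is lower.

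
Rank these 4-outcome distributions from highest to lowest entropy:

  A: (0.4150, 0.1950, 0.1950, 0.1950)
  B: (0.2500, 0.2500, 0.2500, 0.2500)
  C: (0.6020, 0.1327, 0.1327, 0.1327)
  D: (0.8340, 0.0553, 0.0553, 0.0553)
B > A > C > D

Key insight: Entropy is maximized by uniform distributions and minimized by concentrated distributions.

Entropies:
  H(A) = 1.9063 bits
  H(B) = 2.0000 bits
  H(C) = 1.6006 bits
  H(D) = 0.9116 bits

Ranking: B > A > C > D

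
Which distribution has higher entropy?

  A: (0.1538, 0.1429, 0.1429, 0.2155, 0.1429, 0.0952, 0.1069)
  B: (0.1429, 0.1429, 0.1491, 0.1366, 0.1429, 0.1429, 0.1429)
B

Both distributions are close to uniform, making this a harder comparison.

H(A) = 2.7636 bits
H(B) = 2.8070 bits

The distribution closer to uniform has higher entropy.
Answer: B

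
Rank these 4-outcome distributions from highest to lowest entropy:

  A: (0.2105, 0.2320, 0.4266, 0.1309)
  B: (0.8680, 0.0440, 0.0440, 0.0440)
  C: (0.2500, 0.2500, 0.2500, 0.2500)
C > A > B

Key insight: Entropy is maximized by uniform distributions and minimized by concentrated distributions.

- Uniform distributions have maximum entropy log₂(4) = 2.0000 bits
- The more "peaked" or concentrated a distribution, the lower its entropy

Entropies:
  H(A) = 1.8705 bits
  H(B) = 0.7721 bits
  H(C) = 2.0000 bits

Ranking: C > A > B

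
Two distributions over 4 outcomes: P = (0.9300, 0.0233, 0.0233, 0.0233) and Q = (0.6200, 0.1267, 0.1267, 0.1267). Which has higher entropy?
Q

P is highly concentrated on one outcome (93%), making it nearly deterministic. Q spreads its mass more evenly (max 62%). The more spread-out distribution has higher entropy: H(P) ≈ 0.477 bits, H(Q) ≈ 1.560 bits.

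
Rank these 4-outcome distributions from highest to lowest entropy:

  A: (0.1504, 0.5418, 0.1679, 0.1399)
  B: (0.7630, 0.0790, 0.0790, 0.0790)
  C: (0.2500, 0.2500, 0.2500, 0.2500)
C > A > B

Key insight: Entropy is maximized by uniform distributions and minimized by concentrated distributions.

- Uniform distributions have maximum entropy log₂(4) = 2.0000 bits
- The more "peaked" or concentrated a distribution, the lower its entropy

Entropies:
  H(A) = 1.7194 bits
  H(B) = 1.1657 bits
  H(C) = 2.0000 bits

Ranking: C > A > B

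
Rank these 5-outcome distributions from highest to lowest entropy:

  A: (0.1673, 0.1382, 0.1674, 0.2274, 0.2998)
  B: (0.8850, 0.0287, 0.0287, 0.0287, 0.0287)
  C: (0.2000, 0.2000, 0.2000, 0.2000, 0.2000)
C > A > B

Key insight: Entropy is maximized by uniform distributions and minimized by concentrated distributions.

- Uniform distributions have maximum entropy log₂(5) = 2.3219 bits
- The more "peaked" or concentrated a distribution, the lower its entropy

Entropies:
  H(A) = 2.2646 bits
  H(B) = 0.7448 bits
  H(C) = 2.3219 bits

Ranking: C > A > B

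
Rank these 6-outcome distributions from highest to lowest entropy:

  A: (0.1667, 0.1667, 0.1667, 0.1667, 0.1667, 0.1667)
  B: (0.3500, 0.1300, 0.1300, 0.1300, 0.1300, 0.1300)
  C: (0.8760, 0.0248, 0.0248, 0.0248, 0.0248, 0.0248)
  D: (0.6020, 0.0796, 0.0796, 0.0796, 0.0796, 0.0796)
A > B > D > C

Key insight: Entropy is maximized by uniform distributions and minimized by concentrated distributions.

Entropies:
  H(A) = 2.5850 bits
  H(B) = 2.4433 bits
  H(C) = 0.8287 bits
  H(D) = 1.8939 bits

Ranking: A > B > D > C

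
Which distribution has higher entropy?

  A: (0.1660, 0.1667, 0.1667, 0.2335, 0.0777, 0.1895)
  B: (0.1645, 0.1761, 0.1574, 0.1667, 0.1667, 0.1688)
B

Both distributions are close to uniform, making this a harder comparison.

H(A) = 2.5229 bits
H(B) = 2.5842 bits

The distribution closer to uniform has higher entropy.
Answer: B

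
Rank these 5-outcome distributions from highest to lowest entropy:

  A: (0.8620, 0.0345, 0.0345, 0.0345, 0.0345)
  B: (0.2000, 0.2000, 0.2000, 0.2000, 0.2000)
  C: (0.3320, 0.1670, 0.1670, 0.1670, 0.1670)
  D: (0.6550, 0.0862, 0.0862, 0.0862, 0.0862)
B > C > D > A

Key insight: Entropy is maximized by uniform distributions and minimized by concentrated distributions.

Entropies:
  H(A) = 0.8550 bits
  H(B) = 2.3219 bits
  H(C) = 2.2530 bits
  H(D) = 1.6195 bits

Ranking: B > C > D > A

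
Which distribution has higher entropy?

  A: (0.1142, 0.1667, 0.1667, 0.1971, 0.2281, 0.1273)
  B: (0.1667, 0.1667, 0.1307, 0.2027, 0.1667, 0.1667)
B

Both distributions are close to uniform, making this a harder comparison.

H(A) = 2.5458 bits
H(B) = 2.5737 bits

The distribution closer to uniform has higher entropy.
Answer: B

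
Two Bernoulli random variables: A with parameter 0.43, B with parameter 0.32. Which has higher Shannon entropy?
A

For binary distributions, entropy is maximized at p=0.5 and decreases as p moves toward 0 or 1.

H(A) = H(0.43) = 0.9858 bits
H(B) = H(0.32) = 0.9044 bits

Distribution A (p=0.43) is closer to uniform (p=0.5), so it has higher entropy.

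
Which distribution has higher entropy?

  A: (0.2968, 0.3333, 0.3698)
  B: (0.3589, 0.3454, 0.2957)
B

Both distributions are close to uniform, making this a harder comparison.

H(A) = 1.5792 bits
H(B) = 1.5801 bits

The distribution closer to uniform has higher entropy.
Answer: B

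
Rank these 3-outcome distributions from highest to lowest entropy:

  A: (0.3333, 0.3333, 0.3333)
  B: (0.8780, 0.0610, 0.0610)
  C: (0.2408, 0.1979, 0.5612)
A > C > B

Key insight: Entropy is maximized by uniform distributions and minimized by concentrated distributions.

- Uniform distributions have maximum entropy log₂(3) = 1.5850 bits
- The more "peaked" or concentrated a distribution, the lower its entropy

Entropies:
  H(A) = 1.5850 bits
  H(B) = 0.6571 bits
  H(C) = 1.4249 bits

Ranking: A > C > B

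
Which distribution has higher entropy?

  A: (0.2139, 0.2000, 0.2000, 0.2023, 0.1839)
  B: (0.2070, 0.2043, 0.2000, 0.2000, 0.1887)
B

Both distributions are close to uniform, making this a harder comparison.

H(A) = 2.3203 bits
H(B) = 2.3212 bits

The distribution closer to uniform has higher entropy.
Answer: B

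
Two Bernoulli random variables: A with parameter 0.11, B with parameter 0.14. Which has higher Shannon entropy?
B

For binary distributions, entropy is maximized at p=0.5 and decreases as p moves toward 0 or 1.

H(A) = H(0.11) = 0.4999 bits
H(B) = H(0.14) = 0.5842 bits

Distribution B (p=0.14) is closer to uniform (p=0.5), so it has higher entropy.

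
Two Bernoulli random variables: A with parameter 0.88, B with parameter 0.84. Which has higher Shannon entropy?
B

For binary distributions, entropy is maximized at p=0.5 and decreases as p moves toward 0 or 1.

H(A) = H(0.88) = 0.5294 bits
H(B) = H(0.84) = 0.6343 bits

Distribution B (p=0.84) is closer to uniform (p=0.5), so it has higher entropy.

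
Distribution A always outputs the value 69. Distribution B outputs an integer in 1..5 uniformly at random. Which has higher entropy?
B

A is deterministic, so H(A) = 0. B is uniform over 5 outcomes, so H(B) = log₂(5) = 2.322 bits. Any distribution with genuine randomness has higher entropy than a deterministic one.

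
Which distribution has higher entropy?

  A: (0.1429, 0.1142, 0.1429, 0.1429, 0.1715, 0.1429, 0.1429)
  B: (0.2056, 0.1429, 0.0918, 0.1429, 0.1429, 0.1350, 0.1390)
A

Both distributions are close to uniform, making this a harder comparison.

H(A) = 2.7990 bits
H(B) = 2.7743 bits

The distribution closer to uniform has higher entropy.
Answer: A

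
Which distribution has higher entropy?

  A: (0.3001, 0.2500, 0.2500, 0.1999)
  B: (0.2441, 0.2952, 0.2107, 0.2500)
B

Both distributions are close to uniform, making this a harder comparison.

H(A) = 1.9854 bits
H(B) = 1.9896 bits

The distribution closer to uniform has higher entropy.
Answer: B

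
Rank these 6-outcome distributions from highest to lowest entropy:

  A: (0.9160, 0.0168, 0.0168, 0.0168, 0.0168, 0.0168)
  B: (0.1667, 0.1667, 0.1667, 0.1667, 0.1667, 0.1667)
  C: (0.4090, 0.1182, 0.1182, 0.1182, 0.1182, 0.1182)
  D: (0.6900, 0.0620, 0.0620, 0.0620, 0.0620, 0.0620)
B > C > D > A

Key insight: Entropy is maximized by uniform distributions and minimized by concentrated distributions.

Entropies:
  H(A) = 0.6112 bits
  H(B) = 2.5850 bits
  H(C) = 2.3482 bits
  H(D) = 1.6130 bits

Ranking: B > C > D > A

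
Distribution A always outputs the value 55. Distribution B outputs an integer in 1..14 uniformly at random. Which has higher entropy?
B

A is deterministic, so H(A) = 0. B is uniform over 14 outcomes, so H(B) = log₂(14) = 3.807 bits. Any distribution with genuine randomness has higher entropy than a deterministic one.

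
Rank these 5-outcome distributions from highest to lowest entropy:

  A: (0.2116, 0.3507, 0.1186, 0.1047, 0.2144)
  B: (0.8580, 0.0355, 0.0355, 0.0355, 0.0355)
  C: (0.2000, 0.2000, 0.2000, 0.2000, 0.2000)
C > A > B

Key insight: Entropy is maximized by uniform distributions and minimized by concentrated distributions.

- Uniform distributions have maximum entropy log₂(5) = 2.3219 bits
- The more "peaked" or concentrated a distribution, the lower its entropy

Entropies:
  H(A) = 2.1862 bits
  H(B) = 0.8735 bits
  H(C) = 2.3219 bits

Ranking: C > A > B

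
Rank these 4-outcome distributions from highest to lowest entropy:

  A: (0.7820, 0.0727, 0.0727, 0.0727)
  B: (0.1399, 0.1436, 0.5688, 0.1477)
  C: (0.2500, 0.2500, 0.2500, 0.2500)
C > B > A

Key insight: Entropy is maximized by uniform distributions and minimized by concentrated distributions.

- Uniform distributions have maximum entropy log₂(4) = 2.0000 bits
- The more "peaked" or concentrated a distribution, the lower its entropy

Entropies:
  H(A) = 1.1020 bits
  H(B) = 1.6696 bits
  H(C) = 2.0000 bits

Ranking: C > B > A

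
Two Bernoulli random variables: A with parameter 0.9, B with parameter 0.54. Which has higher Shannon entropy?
B

For binary distributions, entropy is maximized at p=0.5 and decreases as p moves toward 0 or 1.

H(A) = H(0.9) = 0.4690 bits
H(B) = H(0.54) = 0.9954 bits

Distribution B (p=0.54) is closer to uniform (p=0.5), so it has higher entropy.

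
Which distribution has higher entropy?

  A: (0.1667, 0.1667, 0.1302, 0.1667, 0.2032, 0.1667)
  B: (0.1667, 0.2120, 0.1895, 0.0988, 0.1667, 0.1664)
A

Both distributions are close to uniform, making this a harder comparison.

H(A) = 2.5733 bits
H(B) = 2.5512 bits

The distribution closer to uniform has higher entropy.
Answer: A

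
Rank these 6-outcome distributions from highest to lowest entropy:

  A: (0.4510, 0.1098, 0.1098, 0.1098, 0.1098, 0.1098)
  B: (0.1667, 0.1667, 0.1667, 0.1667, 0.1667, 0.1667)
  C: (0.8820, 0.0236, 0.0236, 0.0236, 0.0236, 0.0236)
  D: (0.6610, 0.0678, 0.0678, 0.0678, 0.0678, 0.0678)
B > A > D > C

Key insight: Entropy is maximized by uniform distributions and minimized by concentrated distributions.

Entropies:
  H(A) = 2.2678 bits
  H(B) = 2.5850 bits
  H(C) = 0.7976 bits
  H(D) = 1.7110 bits

Ranking: B > A > D > C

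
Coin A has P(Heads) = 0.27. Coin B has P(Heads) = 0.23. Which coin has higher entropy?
A

For binary distributions, entropy is maximized at p=0.5 and decreases as p moves toward 0 or 1.

H(A) = H(0.27) = 0.8415 bits
H(B) = H(0.23) = 0.7780 bits

Distribution A (p=0.27) is closer to uniform (p=0.5), so it has higher entropy.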